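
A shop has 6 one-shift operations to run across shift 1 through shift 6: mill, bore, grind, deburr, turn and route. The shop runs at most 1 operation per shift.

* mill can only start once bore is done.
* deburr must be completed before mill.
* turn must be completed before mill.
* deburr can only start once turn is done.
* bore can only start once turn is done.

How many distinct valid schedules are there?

60

Splitting on mill: it can be shift 4 (4), shift 5 (16), shift 6 (40). Listing each branch's schedules as (bore, grind, deburr, turn, route) by shift number:
mill=shift 4: (2,5,3,1,6) (2,6,3,1,5) (3,5,2,1,6) (3,6,2,1,5) — 4.
mill=shift 5: (2,3,4,1,6) (2,4,3,1,6) (2,6,3,1,4) (2,6,4,1,3) (3,1,4,2,6) (3,2,4,1,6) (3,4,2,1,6) (3,6,2,1,4) (3,6,4,1,2) (3,6,4,2,1) (4,1,3,2,6) (4,2,3,1,6) (4,3,2,1,6) (4,6,2,1,3) (4,6,3,1,2) (4,6,3,2,1) — 16.
mill=shift 6: (2,3,4,1,5) (2,3,5,1,4) (2,4,3,1,5) (2,4,5,1,3) (2,5,3,1,4) (2,5,4,1,3) (3,1,4,2,5) (3,1,5,2,4) (3,2,4,1,5) (3,2,5,1,4) (3,4,2,1,5) (3,4,5,1,2) (3,4,5,2,1) (3,5,2,1,4) (3,5,4,1,2) (3,5,4,2,1) (4,1,3,2,5) (4,1,5,2,3) (4,1,5,3,2) (4,2,3,1,5) (4,2,5,1,3) (4,2,5,3,1) (4,3,2,1,5) (4,3,5,1,2) (4,3,5,2,1) (4,5,2,1,3) (4,5,3,1,2) (4,5,3,2,1) (5,1,3,2,4) (5,1,4,2,3) (5,1,4,3,2) (5,2,3,1,4) (5,2,4,1,3) (5,2,4,3,1) (5,3,2,1,4) (5,3,4,1,2) (5,3,4,2,1) (5,4,2,1,3) (5,4,3,1,2) (5,4,3,2,1) — 40.
Summing: 4 + 16 + 40 = 60.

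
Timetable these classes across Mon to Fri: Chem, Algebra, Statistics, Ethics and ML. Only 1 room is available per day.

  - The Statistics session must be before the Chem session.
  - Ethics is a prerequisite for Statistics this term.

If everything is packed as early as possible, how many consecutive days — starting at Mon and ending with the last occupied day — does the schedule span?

5 days

The precedence chain requires at least 3 distinct days.
With at most 1 per day and 5 classes, at least 5 days are needed.
5 works (last occupied day: Fri): for example Algebra=Thu, Statistics=Tue, Ethics=Mon, ML=Fri, Chem=Wed.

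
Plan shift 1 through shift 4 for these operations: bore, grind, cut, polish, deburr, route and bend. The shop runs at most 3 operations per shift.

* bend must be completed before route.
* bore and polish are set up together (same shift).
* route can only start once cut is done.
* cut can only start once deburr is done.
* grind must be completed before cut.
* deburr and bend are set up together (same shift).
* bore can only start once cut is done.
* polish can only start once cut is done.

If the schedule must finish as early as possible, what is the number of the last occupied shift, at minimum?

The precedence chain requires at least 3 distinct shifts.
With at most 3 per shift and 7 operations, at least 3 shifts are needed.
3 works (last occupied shift: shift 3): for example route=shift 3; bend=shift 1; grind=shift 1; deburr=shift 1; polish=shift 3; cut=shift 2; bore=shift 3.

3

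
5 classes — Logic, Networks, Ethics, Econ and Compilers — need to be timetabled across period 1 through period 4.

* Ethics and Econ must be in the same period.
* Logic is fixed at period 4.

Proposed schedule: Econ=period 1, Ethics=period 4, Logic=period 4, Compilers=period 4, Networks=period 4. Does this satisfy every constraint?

Logic is fixed at period 4 — holds.
Ethics and Econ must be in the same period — violated.

Invalid. Ethics and Econ must be in the same period.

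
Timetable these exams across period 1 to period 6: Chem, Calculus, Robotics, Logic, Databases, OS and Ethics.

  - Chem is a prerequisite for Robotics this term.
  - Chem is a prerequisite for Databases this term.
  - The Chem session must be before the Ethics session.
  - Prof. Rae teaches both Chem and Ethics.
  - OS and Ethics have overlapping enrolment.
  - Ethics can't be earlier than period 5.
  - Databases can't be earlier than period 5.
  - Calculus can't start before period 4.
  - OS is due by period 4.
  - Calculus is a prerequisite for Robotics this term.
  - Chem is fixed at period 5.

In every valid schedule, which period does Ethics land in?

period 6

Ethics's window is period 5–period 6.
Chem is fixed at period 5, and Ethics can't share a period with Chem.
So Ethics must be period 6.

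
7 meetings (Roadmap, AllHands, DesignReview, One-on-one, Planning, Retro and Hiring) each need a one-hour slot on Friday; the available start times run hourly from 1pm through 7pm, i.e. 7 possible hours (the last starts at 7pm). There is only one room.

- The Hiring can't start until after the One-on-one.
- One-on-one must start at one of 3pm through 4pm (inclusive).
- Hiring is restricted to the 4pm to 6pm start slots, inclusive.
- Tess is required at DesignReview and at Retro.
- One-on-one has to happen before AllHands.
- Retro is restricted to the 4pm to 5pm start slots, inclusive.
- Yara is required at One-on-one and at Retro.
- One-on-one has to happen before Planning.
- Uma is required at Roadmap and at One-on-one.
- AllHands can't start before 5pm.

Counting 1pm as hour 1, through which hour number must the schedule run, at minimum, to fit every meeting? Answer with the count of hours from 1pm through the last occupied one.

The precedence chain requires at least 2 distinct hours.
With at most 1 per hour and 7 meetings, at least 7 hours are needed.
AllHands can't be placed before 5pm — that is hour 5 counting from 1pm — so the schedule must run through at least 5 hours.
7 works (last occupied hour: 7pm): for example Retro in 4pm, DesignReview in 2pm, One-on-one in 3pm, Hiring in 6pm, AllHands in 5pm, Planning in 7pm, Roadmap in 1pm.

7 hours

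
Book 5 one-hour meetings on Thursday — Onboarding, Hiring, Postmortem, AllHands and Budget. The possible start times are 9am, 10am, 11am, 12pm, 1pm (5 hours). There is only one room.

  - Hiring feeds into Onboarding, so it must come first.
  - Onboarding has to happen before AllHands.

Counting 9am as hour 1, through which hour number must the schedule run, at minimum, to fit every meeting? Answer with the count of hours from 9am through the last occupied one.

5 hours

The precedence chain requires at least 3 distinct hours.
With at most 1 per hour and 5 meetings, at least 5 hours are needed.
5 works (last occupied hour: 1pm): for example Budget -> 1pm; Onboarding -> 10am; Postmortem -> 12pm; AllHands -> 11am; Hiring -> 9am.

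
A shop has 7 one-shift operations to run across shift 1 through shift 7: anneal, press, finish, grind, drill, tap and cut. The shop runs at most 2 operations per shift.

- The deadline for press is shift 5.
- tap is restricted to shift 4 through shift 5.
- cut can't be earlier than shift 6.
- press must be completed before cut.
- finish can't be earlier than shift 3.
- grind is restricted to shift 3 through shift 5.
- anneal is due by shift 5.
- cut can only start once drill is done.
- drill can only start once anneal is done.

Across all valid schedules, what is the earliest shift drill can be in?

Precedence pushes drill to at least shift 2; downstream work caps drill at shift 6.
drill at shift 2 is achievable: press=shift 1, grind=shift 3, tap=shift 4, cut=shift 6, finish=shift 3, drill=shift 2, anneal=shift 1.

shift 2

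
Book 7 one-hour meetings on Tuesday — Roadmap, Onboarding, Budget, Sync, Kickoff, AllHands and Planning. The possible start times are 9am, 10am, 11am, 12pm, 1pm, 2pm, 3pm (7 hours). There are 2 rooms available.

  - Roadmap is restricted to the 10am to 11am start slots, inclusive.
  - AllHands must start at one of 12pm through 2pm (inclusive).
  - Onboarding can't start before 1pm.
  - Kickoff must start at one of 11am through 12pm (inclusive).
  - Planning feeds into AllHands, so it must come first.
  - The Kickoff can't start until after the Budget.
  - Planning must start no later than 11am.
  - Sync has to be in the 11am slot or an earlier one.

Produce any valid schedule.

Kickoff -> 11am; Sync -> 9am; Planning -> 9am; Roadmap -> 10am; AllHands -> 12pm; Budget -> 10am; Onboarding -> 1pm

Checking: Planning(9am) before AllHands(12pm); Budget(10am) before Kickoff(11am); Roadmap=10am in [10am,11am]; Kickoff=11am in [11am,12pm]; Planning=9am in [9am,11am]; AllHands=12pm in [12pm,2pm]; Sync=9am in [9am,11am]; Onboarding=1pm in [1pm,3pm]; max 2 per hour (cap 2).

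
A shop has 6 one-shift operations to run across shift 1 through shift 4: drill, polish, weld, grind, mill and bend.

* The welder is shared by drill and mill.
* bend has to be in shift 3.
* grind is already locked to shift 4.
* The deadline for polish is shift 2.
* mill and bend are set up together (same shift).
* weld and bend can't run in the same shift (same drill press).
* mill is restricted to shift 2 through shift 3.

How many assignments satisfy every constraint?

18

Splitting on drill: it can be shift 1 (6), shift 2 (6), shift 4 (6). Listing each branch's schedules as (polish, weld, grind, mill, bend) by shift number:
drill=shift 1: (1,1,4,3,3) (1,2,4,3,3) (1,4,4,3,3) (2,1,4,3,3) (2,2,4,3,3) (2,4,4,3,3) — 6.
drill=shift 2: (1,1,4,3,3) (1,2,4,3,3) (1,4,4,3,3) (2,1,4,3,3) (2,2,4,3,3) (2,4,4,3,3) — 6.
drill=shift 4: (1,1,4,3,3) (1,2,4,3,3) (1,4,4,3,3) (2,1,4,3,3) (2,2,4,3,3) (2,4,4,3,3) — 6.
Summing: 6 + 6 + 6 = 18.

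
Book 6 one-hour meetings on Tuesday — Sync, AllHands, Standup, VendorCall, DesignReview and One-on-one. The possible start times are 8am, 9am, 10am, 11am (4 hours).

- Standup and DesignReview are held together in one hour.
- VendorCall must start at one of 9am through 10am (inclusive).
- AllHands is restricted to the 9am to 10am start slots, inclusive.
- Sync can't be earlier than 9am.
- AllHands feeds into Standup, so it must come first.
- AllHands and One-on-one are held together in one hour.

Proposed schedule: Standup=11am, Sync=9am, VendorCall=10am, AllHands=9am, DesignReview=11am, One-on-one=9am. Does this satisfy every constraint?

Standup and DesignReview are held together in one hour — holds.
Sync can't be earlier than 9am — holds.
VendorCall must start at one of 9am through 10am (inclusive) — holds.
AllHands and One-on-one are held together in one hour — holds.
AllHands is restricted to the 9am to 10am start slots, inclusive — holds.
AllHands feeds into Standup, so it must come first — holds.

Yes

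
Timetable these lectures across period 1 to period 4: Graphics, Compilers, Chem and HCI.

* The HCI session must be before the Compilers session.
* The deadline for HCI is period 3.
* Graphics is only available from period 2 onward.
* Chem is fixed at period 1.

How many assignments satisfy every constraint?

18

Splitting on Graphics: it can be period 2 (6), period 3 (6), period 4 (6). Listing each branch's schedules as (Compilers, Chem, HCI) by period number:
Graphics=period 2: (2,1,1) (3,1,1) (3,1,2) (4,1,1) (4,1,2) (4,1,3) — 6.
Graphics=period 3: (2,1,1) (3,1,1) (3,1,2) (4,1,1) (4,1,2) (4,1,3) — 6.
Graphics=period 4: (2,1,1) (3,1,1) (3,1,2) (4,1,1) (4,1,2) (4,1,3) — 6.
Summing: 6 + 6 + 6 = 18.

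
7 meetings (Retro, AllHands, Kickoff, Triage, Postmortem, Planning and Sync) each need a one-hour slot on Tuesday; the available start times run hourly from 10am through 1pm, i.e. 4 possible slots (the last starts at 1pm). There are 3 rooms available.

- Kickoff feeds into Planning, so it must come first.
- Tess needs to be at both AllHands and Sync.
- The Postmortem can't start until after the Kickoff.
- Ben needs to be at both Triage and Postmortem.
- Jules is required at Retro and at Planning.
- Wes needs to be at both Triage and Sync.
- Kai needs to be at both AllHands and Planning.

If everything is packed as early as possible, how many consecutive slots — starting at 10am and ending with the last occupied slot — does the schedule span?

3

The precedence chain requires at least 2 distinct slots.
With at most 3 per slot and 7 meetings, at least 3 slots are needed.
3 works (last occupied slot: 12pm): for example Postmortem in 11am, Kickoff in 10am, Planning in 11am, Triage in 12pm, AllHands in 10am, Retro in 10am, Sync in 11am.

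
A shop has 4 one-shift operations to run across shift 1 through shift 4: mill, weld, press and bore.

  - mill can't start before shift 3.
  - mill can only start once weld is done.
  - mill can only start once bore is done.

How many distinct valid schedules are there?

52

Splitting on mill: it can be shift 3 (16), shift 4 (36). Listing each branch's schedules as (weld, press, bore) by shift number:
mill=shift 3: (1,1,1) (1,1,2) (1,2,1) (1,2,2) (1,3,1) (1,3,2) (1,4,1) (1,4,2) (2,1,1) (2,1,2) (2,2,1) (2,2,2) (2,3,1) (2,3,2) (2,4,1) (2,4,2) — 16.
mill=shift 4: (1,1,1) (1,1,2) (1,1,3) (1,2,1) (1,2,2) (1,2,3) (1,3,1) (1,3,2) (1,3,3) (1,4,1) (1,4,2) (1,4,3) (2,1,1) (2,1,2) (2,1,3) (2,2,1) (2,2,2) (2,2,3) (2,3,1) (2,3,2) (2,3,3) (2,4,1) (2,4,2) (2,4,3) (3,1,1) (3,1,2) (3,1,3) (3,2,1) (3,2,2) (3,2,3) (3,3,1) (3,3,2) (3,3,3) (3,4,1) (3,4,2) (3,4,3) — 36.
Summing: 16 + 36 = 52.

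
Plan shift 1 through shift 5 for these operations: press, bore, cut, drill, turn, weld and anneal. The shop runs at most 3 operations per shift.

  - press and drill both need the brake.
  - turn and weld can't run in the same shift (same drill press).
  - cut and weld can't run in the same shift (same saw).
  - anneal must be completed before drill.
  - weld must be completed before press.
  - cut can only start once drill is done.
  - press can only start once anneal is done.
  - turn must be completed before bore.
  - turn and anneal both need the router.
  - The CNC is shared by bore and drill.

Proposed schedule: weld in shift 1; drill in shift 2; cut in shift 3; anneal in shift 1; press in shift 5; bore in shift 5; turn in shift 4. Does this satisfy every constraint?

The CNC is shared by bore and drill — holds.
anneal must be completed before drill — holds.
The shop runs at most 3 operations per shift — holds.
press and drill both need the brake — holds.
weld must be completed before press — holds.
cut can only start once drill is done — holds.
press can only start once anneal is done — holds.
turn must be completed before bore — holds.
turn and weld can't run in the same shift (same drill press) — holds.
turn and anneal both need the router — holds.
cut and weld can't run in the same shift (same saw) — holds.

Yes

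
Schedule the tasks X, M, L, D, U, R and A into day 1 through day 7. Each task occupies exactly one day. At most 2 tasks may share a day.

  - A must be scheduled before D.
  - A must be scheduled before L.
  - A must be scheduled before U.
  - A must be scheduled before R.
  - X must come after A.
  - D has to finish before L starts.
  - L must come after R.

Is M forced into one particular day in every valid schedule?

No

M can be day 1 (e.g. M=day 1, R=day 2, D=day 2, L=day 3, A=day 1, X=day 3, U=day 4) or day 2 (e.g. X=day 3, L=day 4, U=day 4, D=day 2, A=day 1, R=day 3, M=day 2).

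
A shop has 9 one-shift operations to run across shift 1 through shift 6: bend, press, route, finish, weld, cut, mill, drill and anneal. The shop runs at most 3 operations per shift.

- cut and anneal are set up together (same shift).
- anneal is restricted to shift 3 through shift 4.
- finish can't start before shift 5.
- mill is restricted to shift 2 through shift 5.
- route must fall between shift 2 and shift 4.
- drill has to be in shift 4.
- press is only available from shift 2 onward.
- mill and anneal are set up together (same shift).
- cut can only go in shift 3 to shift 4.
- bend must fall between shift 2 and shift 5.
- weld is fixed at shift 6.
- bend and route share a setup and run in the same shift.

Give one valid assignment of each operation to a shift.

weld -> shift 6; finish -> shift 5; anneal -> shift 3; bend -> shift 2; route -> shift 2; cut -> shift 3; press -> shift 2; drill -> shift 4; mill -> shift 3

Checking: cut = anneal = shift 3; mill = anneal = shift 3; bend = route = shift 2; mill=shift 3 in [shift 2,shift 5]; drill=shift 4 in [shift 4,shift 4]; cut=shift 3 in [shift 3,shift 4]; bend=shift 2 in [shift 2,shift 5]; finish=shift 5 in [shift 5,shift 6]; route=shift 2 in [shift 2,shift 4]; anneal=shift 3 in [shift 3,shift 4]; weld=shift 6 in [shift 6,shift 6]; press=shift 2 in [shift 2,shift 6]; max 3 per shift (cap 3).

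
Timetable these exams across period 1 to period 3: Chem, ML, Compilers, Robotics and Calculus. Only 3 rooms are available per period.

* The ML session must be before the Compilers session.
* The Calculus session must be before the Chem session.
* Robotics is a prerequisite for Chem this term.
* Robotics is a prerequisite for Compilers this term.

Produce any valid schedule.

Calculus=period 1, Robotics=period 1, Compilers=period 2, Chem=period 2, ML=period 1

Checking: Robotics(period 1) before Chem(period 2); ML(period 1) before Compilers(period 2); Robotics(period 1) before Compilers(period 2); Calculus(period 1) before Chem(period 2); max 3 per period (cap 3).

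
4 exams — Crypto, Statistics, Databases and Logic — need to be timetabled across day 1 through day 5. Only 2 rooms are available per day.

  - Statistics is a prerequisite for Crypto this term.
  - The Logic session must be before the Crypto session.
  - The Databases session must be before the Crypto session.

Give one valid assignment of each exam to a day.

Statistics in day 1; Crypto in day 3; Databases in day 1; Logic in day 2

Checking: Databases(day 1) before Crypto(day 3); Statistics(day 1) before Crypto(day 3); Logic(day 2) before Crypto(day 3); max 2 per day (cap 2).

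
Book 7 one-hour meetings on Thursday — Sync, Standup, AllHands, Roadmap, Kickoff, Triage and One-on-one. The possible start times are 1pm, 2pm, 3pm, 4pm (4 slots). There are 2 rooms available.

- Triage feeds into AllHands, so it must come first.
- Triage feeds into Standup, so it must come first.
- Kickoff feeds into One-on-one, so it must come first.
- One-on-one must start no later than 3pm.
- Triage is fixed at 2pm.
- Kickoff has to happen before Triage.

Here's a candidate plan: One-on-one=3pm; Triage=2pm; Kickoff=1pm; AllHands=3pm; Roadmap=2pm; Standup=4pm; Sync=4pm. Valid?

Yes, all constraints hold

Triage feeds into AllHands, so it must come first — holds.
One-on-one must start no later than 3pm — holds.
Kickoff has to happen before Triage — holds.
There are 2 rooms available — holds.
Triage is fixed at 2pm — holds.
Triage feeds into Standup, so it must come first — holds.
Kickoff feeds into One-on-one, so it must come first — holds.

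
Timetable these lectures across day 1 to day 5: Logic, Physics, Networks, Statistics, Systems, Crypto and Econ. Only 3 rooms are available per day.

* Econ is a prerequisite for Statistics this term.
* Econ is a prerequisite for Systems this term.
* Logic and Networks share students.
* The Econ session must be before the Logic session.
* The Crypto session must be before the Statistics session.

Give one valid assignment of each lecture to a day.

Physics -> day 1; Econ -> day 1; Crypto -> day 1; Networks -> day 3; Logic -> day 2; Systems -> day 2; Statistics -> day 2

Checking: Econ(day 1) before Statistics(day 2); Crypto(day 1) before Statistics(day 2); Econ(day 1) before Systems(day 2); Econ(day 1) before Logic(day 2); Logic(day 2) != Networks(day 3); max 3 per day (cap 3).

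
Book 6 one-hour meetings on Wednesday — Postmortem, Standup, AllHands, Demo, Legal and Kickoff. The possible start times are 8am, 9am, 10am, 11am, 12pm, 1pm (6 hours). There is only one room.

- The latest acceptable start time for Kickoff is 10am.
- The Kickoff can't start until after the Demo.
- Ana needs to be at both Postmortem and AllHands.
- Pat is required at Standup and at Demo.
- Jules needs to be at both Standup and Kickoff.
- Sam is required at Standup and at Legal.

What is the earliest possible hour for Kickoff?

9am

Precedence pushes Kickoff to at least 9am; Kickoff's own window allows nothing later than 10am.
Kickoff at 9am is achievable: Demo in 8am; Postmortem in 10am; Kickoff in 9am; AllHands in 12pm; Legal in 1pm; Standup in 11am.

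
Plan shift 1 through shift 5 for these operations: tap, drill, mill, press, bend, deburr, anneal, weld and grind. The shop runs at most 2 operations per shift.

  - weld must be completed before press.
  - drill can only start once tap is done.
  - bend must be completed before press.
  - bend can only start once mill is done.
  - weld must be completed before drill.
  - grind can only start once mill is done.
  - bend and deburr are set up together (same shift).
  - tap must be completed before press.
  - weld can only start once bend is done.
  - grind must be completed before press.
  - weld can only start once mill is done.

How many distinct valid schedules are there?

Splitting on tap: it can be shift 1 (18), shift 2 (5), shift 3 (8), shift 4 (8). Listing each branch's schedules as (drill, mill, press, bend, deburr, anneal, weld, grind) by shift number:
tap=shift 1: (4,1,4,2,2,5,3,3) (4,1,5,2,2,3,3,4) (4,1,5,2,2,4,3,3) (4,1,5,2,2,5,3,3) (4,1,5,2,2,5,3,4) (5,1,4,2,2,4,3,3) (5,1,4,2,2,5,3,3) (5,1,5,2,2,3,3,4) (5,1,5,2,2,3,4,3) (5,1,5,2,2,3,4,4) (5,1,5,2,2,4,3,3) (5,1,5,2,2,4,3,4) (5,1,5,2,2,4,4,3) (5,1,5,3,3,2,4,2) (5,1,5,3,3,2,4,4) (5,1,5,3,3,4,4,2) (5,2,5,3,3,1,4,4) (5,2,5,3,3,2,4,4) — 18.
tap=shift 2: (5,1,5,3,3,1,4,2) (5,1,5,3,3,1,4,4) (5,1,5,3,3,2,4,4) (5,1,5,3,3,4,4,2) (5,2,5,3,3,1,4,4) — 5.
tap=shift 3: (4,1,5,2,2,1,3,4) (4,1,5,2,2,5,3,4) (5,1,5,2,2,1,3,4) (5,1,5,2,2,1,4,3) (5,1,5,2,2,1,4,4) (5,1,5,2,2,3,4,4) (5,1,5,2,2,4,3,4) (5,1,5,2,2,4,4,3) — 8.
tap=shift 4: (5,1,5,2,2,1,3,3) (5,1,5,2,2,1,3,4) (5,1,5,2,2,1,4,3) (5,1,5,2,2,3,3,4) (5,1,5,2,2,3,4,3) (5,1,5,2,2,4,3,3) (5,1,5,3,3,1,4,2) (5,1,5,3,3,2,4,2) — 8.
Summing: 18 + 5 + 8 + 8 = 39.

39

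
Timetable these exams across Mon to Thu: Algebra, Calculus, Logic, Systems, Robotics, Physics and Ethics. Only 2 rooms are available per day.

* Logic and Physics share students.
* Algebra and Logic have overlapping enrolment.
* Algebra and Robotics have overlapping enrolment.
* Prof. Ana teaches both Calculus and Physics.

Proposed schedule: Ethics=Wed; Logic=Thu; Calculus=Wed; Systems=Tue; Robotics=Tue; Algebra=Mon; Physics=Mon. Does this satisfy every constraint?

Logic and Physics share students — holds.
Algebra and Logic have overlapping enrolment — holds.
Prof. Ana teaches both Calculus and Physics — holds.
Only 2 rooms are available per day — holds.
Algebra and Robotics have overlapping enrolment — holds.

Yes, all constraints hold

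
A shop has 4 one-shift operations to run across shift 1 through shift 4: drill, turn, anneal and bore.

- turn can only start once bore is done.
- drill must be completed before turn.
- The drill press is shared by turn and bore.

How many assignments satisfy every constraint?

56

Splitting on drill: it can be shift 1 (24), shift 2 (20), shift 3 (12). Listing each branch's schedules as (turn, anneal, bore) by shift number:
drill=shift 1: (2,1,1) (2,2,1) (2,3,1) (2,4,1) (3,1,1) (3,1,2) (3,2,1) (3,2,2) (3,3,1) (3,3,2) (3,4,1) (3,4,2) (4,1,1) (4,1,2) (4,1,3) (4,2,1) (4,2,2) (4,2,3) (4,3,1) (4,3,2) (4,3,3) (4,4,1) (4,4,2) (4,4,3) — 24.
drill=shift 2: (3,1,1) (3,1,2) (3,2,1) (3,2,2) (3,3,1) (3,3,2) (3,4,1) (3,4,2) (4,1,1) (4,1,2) (4,1,3) (4,2,1) (4,2,2) (4,2,3) (4,3,1) (4,3,2) (4,3,3) (4,4,1) (4,4,2) (4,4,3) — 20.
drill=shift 3: (4,1,1) (4,1,2) (4,1,3) (4,2,1) (4,2,2) (4,2,3) (4,3,1) (4,3,2) (4,3,3) (4,4,1) (4,4,2) (4,4,3) — 12.
Summing: 24 + 20 + 12 = 56.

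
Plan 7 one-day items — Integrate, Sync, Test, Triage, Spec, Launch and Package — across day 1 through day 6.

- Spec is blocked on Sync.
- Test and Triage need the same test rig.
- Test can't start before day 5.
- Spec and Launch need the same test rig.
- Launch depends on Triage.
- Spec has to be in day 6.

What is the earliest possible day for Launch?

day 2

Precedence pushes Launch to at least day 2.
Launch at day 2 is achievable: Integrate -> day 1, Triage -> day 1, Sync -> day 1, Test -> day 5, Package -> day 1, Spec -> day 6, Launch -> day 2.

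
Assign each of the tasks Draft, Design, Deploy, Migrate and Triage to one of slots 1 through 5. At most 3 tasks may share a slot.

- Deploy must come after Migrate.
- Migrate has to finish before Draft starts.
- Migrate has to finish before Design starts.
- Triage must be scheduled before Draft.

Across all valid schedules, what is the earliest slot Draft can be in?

Precedence pushes Draft to at least 2.
Draft at 2 is achievable: Triage in 1, Deploy in 2, Draft in 2, Design in 2, Migrate in 1.

2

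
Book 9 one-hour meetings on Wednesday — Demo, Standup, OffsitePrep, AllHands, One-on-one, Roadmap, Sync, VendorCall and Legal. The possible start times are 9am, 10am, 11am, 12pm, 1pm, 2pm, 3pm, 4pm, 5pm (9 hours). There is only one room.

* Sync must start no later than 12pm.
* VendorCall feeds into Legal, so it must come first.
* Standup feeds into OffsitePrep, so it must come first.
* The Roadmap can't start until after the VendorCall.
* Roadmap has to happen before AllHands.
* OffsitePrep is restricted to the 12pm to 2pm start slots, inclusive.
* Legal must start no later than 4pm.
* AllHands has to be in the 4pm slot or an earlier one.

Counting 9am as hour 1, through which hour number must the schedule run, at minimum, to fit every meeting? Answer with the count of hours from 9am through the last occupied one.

The precedence chain requires at least 3 distinct hours.
With at most 1 per hour and 9 meetings, at least 9 hours are needed.
OffsitePrep can't be placed before 12pm — that is hour 4 counting from 9am — so the schedule must run through at least 4 hours.
9 works (last occupied hour: 5pm): for example OffsitePrep=12pm, Legal=3pm, Sync=9am, One-on-one=5pm, Demo=4pm, Standup=11am, AllHands=2pm, VendorCall=10am, Roadmap=1pm.

9 hours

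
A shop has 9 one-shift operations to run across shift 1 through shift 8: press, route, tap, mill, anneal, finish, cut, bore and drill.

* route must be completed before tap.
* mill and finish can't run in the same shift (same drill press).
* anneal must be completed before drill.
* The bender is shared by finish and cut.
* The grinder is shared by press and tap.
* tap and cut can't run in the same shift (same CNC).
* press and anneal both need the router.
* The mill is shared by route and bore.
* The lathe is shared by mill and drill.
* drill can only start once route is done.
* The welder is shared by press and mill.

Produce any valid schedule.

route in shift 1; mill in shift 1; press in shift 3; bore in shift 2; anneal in shift 1; drill in shift 2; finish in shift 2; cut in shift 1; tap in shift 2

Checking: anneal(shift 1) before drill(shift 2); route(shift 1) before tap(shift 2); route(shift 1) before drill(shift 2); mill(shift 1) != drill(shift 2); press(shift 3) != anneal(shift 1); tap(shift 2) != cut(shift 1); press(shift 3) != mill(shift 1); mill(shift 1) != finish(shift 2); press(shift 3) != tap(shift 2); finish(shift 2) != cut(shift 1); route(shift 1) != bore(shift 2).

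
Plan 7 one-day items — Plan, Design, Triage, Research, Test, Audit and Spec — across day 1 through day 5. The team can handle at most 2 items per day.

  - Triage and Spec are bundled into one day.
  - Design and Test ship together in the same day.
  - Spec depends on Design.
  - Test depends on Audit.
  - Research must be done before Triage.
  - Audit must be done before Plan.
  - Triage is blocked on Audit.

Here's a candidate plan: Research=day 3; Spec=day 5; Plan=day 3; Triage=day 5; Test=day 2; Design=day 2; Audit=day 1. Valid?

Yes, all constraints hold

Audit must be done before Plan — holds.
Triage and Spec are bundled into one day — holds.
The team can handle at most 2 items per day — holds.
Spec depends on Design — holds.
Design and Test ship together in the same day — holds.
Test depends on Audit — holds.
Triage is blocked on Audit — holds.
Research must be done before Triage — holds.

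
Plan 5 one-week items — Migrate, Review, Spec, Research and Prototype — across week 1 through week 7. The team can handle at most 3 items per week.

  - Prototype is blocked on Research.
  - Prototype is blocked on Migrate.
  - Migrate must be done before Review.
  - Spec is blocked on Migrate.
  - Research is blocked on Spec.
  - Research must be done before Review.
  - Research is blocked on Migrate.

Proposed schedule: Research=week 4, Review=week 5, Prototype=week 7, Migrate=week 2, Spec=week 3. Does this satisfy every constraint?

Research must be done before Review — holds.
Prototype is blocked on Migrate — holds.
Migrate must be done before Review — holds.
Research is blocked on Spec — holds.
Prototype is blocked on Research — holds.
The team can handle at most 3 items per week — holds.
Research is blocked on Migrate — holds.
Spec is blocked on Migrate — holds.

Valid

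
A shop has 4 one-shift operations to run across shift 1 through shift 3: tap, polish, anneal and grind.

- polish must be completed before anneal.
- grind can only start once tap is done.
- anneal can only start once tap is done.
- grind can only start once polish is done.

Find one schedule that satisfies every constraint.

anneal in shift 2, tap in shift 1, polish in shift 1, grind in shift 2

Checking: tap(shift 1) before grind(shift 2); tap(shift 1) before anneal(shift 2); polish(shift 1) before grind(shift 2); polish(shift 1) before anneal(shift 2).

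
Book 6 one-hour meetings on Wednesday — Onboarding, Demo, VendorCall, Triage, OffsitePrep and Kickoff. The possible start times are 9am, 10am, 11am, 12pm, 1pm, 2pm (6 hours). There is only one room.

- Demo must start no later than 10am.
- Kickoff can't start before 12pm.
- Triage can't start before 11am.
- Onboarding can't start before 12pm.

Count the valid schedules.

Splitting on Onboarding: it can be 12pm (16), 1pm (16), 2pm (16). Listing each branch's schedules as (Demo, VendorCall, Triage, OffsitePrep, Kickoff):
Onboarding=12pm: (9am,10am,11am,1pm,2pm) (9am,10am,11am,2pm,1pm) (9am,10am,1pm,11am,2pm) (9am,10am,2pm,11am,1pm) (9am,11am,1pm,10am,2pm) (9am,11am,2pm,10am,1pm) (9am,1pm,11am,10am,2pm) (9am,2pm,11am,10am,1pm) (10am,9am,11am,1pm,2pm) (10am,9am,11am,2pm,1pm) (10am,9am,1pm,11am,2pm) (10am,9am,2pm,11am,1pm) (10am,11am,1pm,9am,2pm) (10am,11am,2pm,9am,1pm) (10am,1pm,11am,9am,2pm) (10am,2pm,11am,9am,1pm) — 16.
Onboarding=1pm: (9am,10am,11am,12pm,2pm) (9am,10am,11am,2pm,12pm) (9am,10am,12pm,11am,2pm) (9am,10am,2pm,11am,12pm) (9am,11am,12pm,10am,2pm) (9am,11am,2pm,10am,12pm) (9am,12pm,11am,10am,2pm) (9am,2pm,11am,10am,12pm) (10am,9am,11am,12pm,2pm) (10am,9am,11am,2pm,12pm) (10am,9am,12pm,11am,2pm) (10am,9am,2pm,11am,12pm) (10am,11am,12pm,9am,2pm) (10am,11am,2pm,9am,12pm) (10am,12pm,11am,9am,2pm) (10am,2pm,11am,9am,12pm) — 16.
Onboarding=2pm: (9am,10am,11am,12pm,1pm) (9am,10am,11am,1pm,12pm) (9am,10am,12pm,11am,1pm) (9am,10am,1pm,11am,12pm) (9am,11am,12pm,10am,1pm) (9am,11am,1pm,10am,12pm) (9am,12pm,11am,10am,1pm) (9am,1pm,11am,10am,12pm) (10am,9am,11am,12pm,1pm) (10am,9am,11am,1pm,12pm) (10am,9am,12pm,11am,1pm) (10am,9am,1pm,11am,12pm) (10am,11am,12pm,9am,1pm) (10am,11am,1pm,9am,12pm) (10am,12pm,11am,9am,1pm) (10am,1pm,11am,9am,12pm) — 16.
Summing: 16 + 16 + 16 = 48.

48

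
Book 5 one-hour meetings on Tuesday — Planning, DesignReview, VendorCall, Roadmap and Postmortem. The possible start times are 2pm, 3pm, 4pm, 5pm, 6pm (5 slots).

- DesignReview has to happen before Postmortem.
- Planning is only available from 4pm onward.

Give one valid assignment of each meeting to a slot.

DesignReview=2pm; Planning=4pm; VendorCall=2pm; Roadmap=2pm; Postmortem=3pm

Checking: DesignReview(2pm) before Postmortem(3pm); Planning=4pm in [4pm,6pm].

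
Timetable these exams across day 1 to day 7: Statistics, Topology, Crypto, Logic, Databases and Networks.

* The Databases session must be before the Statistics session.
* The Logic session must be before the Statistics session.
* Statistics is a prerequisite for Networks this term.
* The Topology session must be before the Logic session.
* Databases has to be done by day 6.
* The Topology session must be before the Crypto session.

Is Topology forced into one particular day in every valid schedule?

Topology can be day 1 (e.g. Networks in day 4; Statistics in day 3; Logic in day 2; Crypto in day 2; Topology in day 1; Databases in day 1) or day 2 (e.g. Statistics -> day 4; Crypto -> day 3; Topology -> day 2; Logic -> day 3; Networks -> day 5; Databases -> day 1).

No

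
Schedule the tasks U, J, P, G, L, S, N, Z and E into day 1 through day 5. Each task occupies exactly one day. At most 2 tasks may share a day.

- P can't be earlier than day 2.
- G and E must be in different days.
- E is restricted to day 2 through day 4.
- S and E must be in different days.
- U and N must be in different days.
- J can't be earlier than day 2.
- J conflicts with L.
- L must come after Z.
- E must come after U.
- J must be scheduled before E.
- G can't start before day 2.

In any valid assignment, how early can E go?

day 3

E is available from day 2; precedence pushes E to at least day 3; E's own window allows nothing later than day 4.
E at day 3 is achievable: U in day 1, Z in day 1, J in day 2, G in day 4, N in day 5, E in day 3, L in day 3, P in day 2, S in day 4.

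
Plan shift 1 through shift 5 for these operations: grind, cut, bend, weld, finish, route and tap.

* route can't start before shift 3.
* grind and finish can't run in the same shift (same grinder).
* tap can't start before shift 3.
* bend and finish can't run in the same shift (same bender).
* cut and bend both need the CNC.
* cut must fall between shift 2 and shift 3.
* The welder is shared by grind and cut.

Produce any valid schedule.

grind=shift 1; cut=shift 2; bend=shift 1; route=shift 3; finish=shift 2; tap=shift 3; weld=shift 1

Checking: cut(shift 2) != bend(shift 1); bend(shift 1) != finish(shift 2); grind(shift 1) != finish(shift 2); grind(shift 1) != cut(shift 2); route=shift 3 in [shift 3,shift 5]; cut=shift 2 in [shift 2,shift 3]; tap=shift 3 in [shift 3,shift 5].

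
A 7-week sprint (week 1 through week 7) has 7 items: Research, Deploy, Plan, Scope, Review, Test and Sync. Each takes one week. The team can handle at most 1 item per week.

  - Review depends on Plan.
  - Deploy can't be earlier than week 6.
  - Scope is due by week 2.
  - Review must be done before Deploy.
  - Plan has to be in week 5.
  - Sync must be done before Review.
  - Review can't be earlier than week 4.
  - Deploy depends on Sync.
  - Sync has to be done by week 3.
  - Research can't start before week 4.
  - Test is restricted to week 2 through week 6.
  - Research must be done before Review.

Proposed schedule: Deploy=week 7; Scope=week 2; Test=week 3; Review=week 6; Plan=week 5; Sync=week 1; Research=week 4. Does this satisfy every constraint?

Sync has to be done by week 3 — holds.
Sync must be done before Review — holds.
Research must be done before Review — holds.
Test is restricted to week 2 through week 6 — holds.
Scope is due by week 2 — holds.
Research can't start before week 4 — holds.
The team can handle at most 1 item per week — holds.
Plan has to be in week 5 — holds.
Deploy depends on Sync — holds.
Deploy can't be earlier than week 6 — holds.
Review can't be earlier than week 4 — holds.
Review depends on Plan — holds.
Review must be done before Deploy — holds.

Valid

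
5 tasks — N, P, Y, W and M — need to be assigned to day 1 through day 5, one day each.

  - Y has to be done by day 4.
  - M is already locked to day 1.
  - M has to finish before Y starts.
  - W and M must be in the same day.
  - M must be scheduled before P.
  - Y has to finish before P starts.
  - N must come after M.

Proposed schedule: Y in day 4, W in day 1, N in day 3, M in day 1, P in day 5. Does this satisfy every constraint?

M has to finish before Y starts — holds.
W and M must be in the same day — holds.
Y has to be done by day 4 — holds.
M must be scheduled before P — holds.
M is already locked to day 1 — holds.
Y has to finish before P starts — holds.
N must come after M — holds.

Valid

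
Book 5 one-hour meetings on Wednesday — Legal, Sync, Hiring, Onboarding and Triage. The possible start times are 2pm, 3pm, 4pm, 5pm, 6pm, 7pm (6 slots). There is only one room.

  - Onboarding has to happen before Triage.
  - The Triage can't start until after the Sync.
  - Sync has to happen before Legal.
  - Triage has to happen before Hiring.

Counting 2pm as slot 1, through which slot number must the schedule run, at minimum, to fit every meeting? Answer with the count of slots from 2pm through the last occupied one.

The precedence chain requires at least 3 distinct slots.
With at most 1 per slot and 5 meetings, at least 5 slots are needed.
5 works (last occupied slot: 6pm): for example Triage in 4pm; Onboarding in 3pm; Legal in 5pm; Sync in 2pm; Hiring in 6pm.

5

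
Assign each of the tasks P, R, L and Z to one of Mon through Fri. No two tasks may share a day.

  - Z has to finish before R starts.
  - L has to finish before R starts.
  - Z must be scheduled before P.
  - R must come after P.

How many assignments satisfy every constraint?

Splitting on P: it can be Tue (3), Wed (6), Thu (6). Listing each branch's schedules as (R, L, Z):
P=Tue: (Thu,Wed,Mon) (Fri,Wed,Mon) (Fri,Thu,Mon) — 3.
P=Wed: (Thu,Mon,Tue) (Thu,Tue,Mon) (Fri,Mon,Tue) (Fri,Tue,Mon) (Fri,Thu,Mon) (Fri,Thu,Tue) — 6.
P=Thu: (Fri,Mon,Tue) (Fri,Mon,Wed) (Fri,Tue,Mon) (Fri,Tue,Wed) (Fri,Wed,Mon) (Fri,Wed,Tue) — 6.
Summing: 3 + 6 + 6 = 15.

15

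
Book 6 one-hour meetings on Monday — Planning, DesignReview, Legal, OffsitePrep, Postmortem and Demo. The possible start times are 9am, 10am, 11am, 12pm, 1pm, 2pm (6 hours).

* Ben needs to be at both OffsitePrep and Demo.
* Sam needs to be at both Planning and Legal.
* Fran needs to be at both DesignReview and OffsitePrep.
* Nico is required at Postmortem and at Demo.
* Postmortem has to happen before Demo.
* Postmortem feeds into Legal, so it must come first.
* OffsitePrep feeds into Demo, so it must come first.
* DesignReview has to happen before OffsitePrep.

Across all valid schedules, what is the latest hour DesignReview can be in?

12pm

Downstream work caps DesignReview at 12pm.
DesignReview at 12pm is achievable: OffsitePrep in 1pm, Demo in 2pm, Postmortem in 9am, Legal in 10am, DesignReview in 12pm, Planning in 9am.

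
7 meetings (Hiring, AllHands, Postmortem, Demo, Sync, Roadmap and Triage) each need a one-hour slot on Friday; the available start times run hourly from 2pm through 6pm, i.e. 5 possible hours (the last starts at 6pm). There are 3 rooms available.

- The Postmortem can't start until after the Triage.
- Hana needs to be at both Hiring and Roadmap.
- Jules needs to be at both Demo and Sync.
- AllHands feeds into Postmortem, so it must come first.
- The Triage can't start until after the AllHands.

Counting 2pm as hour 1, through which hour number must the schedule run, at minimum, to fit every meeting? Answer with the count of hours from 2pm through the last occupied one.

3 hours

The precedence chain requires at least 3 distinct hours.
With at most 3 per hour and 7 meetings, at least 3 hours are needed.
3 works (last occupied hour: 4pm): for example Hiring in 2pm; Triage in 3pm; AllHands in 2pm; Postmortem in 4pm; Sync in 3pm; Demo in 2pm; Roadmap in 3pm.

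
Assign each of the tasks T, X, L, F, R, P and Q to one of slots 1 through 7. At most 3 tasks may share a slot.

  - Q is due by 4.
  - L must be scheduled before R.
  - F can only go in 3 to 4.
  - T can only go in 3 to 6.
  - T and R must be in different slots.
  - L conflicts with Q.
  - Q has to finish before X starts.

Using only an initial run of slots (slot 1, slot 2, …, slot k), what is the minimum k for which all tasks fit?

The precedence chain requires at least 2 distinct slots.
With at most 3 per slot and 7 tasks, at least 3 slots are needed.
T can't be placed before 3, so the schedule must run through at least slot 3.
3 works (last occupied slot: 3): for example R -> 2, L -> 1, X -> 3, T -> 3, P -> 1, F -> 3, Q -> 2.

3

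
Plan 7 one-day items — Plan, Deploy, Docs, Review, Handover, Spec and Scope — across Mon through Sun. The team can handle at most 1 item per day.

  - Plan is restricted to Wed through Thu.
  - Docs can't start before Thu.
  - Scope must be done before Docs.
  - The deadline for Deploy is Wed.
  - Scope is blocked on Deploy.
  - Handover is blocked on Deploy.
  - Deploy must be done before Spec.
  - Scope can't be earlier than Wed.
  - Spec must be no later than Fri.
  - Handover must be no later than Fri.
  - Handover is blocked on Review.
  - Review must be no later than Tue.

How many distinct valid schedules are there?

Splitting on Plan: it can be Wed (4), Thu (4). Listing each branch's schedules as (Deploy, Docs, Review, Handover, Spec, Scope):
Plan=Wed: (Mon,Sun,Tue,Thu,Fri,Sat) (Mon,Sun,Tue,Fri,Thu,Sat) (Tue,Sun,Mon,Thu,Fri,Sat) (Tue,Sun,Mon,Fri,Thu,Sat) — 4.
Plan=Thu: (Mon,Sun,Tue,Wed,Fri,Sat) (Mon,Sun,Tue,Fri,Wed,Sat) (Tue,Sun,Mon,Wed,Fri,Sat) (Tue,Sun,Mon,Fri,Wed,Sat) — 4.
Summing: 4 + 4 = 8.

8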